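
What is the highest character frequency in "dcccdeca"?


Input: dcccdeca
Character counts:
  'a': 1
  'c': 4
  'd': 2
  'e': 1
Maximum frequency: 4

4


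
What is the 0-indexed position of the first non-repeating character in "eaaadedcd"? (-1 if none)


Input: eaaadedcd
Character frequencies:
  'a': 3
  'c': 1
  'd': 3
  'e': 2
Scanning left to right for freq == 1:
  Position 0 ('e'): freq=2, skip
  Position 1 ('a'): freq=3, skip
  Position 2 ('a'): freq=3, skip
  Position 3 ('a'): freq=3, skip
  Position 4 ('d'): freq=3, skip
  Position 5 ('e'): freq=2, skip
  Position 6 ('d'): freq=3, skip
  Position 7 ('c'): unique! => answer = 7

7


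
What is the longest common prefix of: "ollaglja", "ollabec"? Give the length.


Words: ollaglja, ollabec
  Position 0: all 'o' => match
  Position 1: all 'l' => match
  Position 2: all 'l' => match
  Position 3: all 'a' => match
  Position 4: ('g', 'b') => mismatch, stop
LCP = "olla" (length 4)

4


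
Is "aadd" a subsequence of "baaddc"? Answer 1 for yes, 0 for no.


Check if "aadd" is a subsequence of "baaddc"
Greedy scan:
  Position 0 ('b'): no match needed
  Position 1 ('a'): matches sub[0] = 'a'
  Position 2 ('a'): matches sub[1] = 'a'
  Position 3 ('d'): matches sub[2] = 'd'
  Position 4 ('d'): matches sub[3] = 'd'
  Position 5 ('c'): no match needed
All 4 characters matched => is a subsequence

1


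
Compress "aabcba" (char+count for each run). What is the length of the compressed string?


Input: aabcba
Runs:
  'a' x 2 => "a2"
  'b' x 1 => "b1"
  'c' x 1 => "c1"
  'b' x 1 => "b1"
  'a' x 1 => "a1"
Compressed: "a2b1c1b1a1"
Compressed length: 10

10


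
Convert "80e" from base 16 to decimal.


Input: "80e" in base 16
Positional expansion:
  Digit '8' (value 8) x 16^2 = 2048
  Digit '0' (value 0) x 16^1 = 0
  Digit 'e' (value 14) x 16^0 = 14
Sum = 2062

2062


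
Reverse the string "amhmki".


Input: amhmki
Reading characters right to left:
  Position 5: 'i'
  Position 4: 'k'
  Position 3: 'm'
  Position 2: 'h'
  Position 1: 'm'
  Position 0: 'a'
Reversed: ikmhma

ikmhma


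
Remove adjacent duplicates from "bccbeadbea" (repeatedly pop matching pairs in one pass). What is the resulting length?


Input: bccbeadbea
Stack-based adjacent duplicate removal:
  Read 'b': push. Stack: b
  Read 'c': push. Stack: bc
  Read 'c': matches stack top 'c' => pop. Stack: b
  Read 'b': matches stack top 'b' => pop. Stack: (empty)
  Read 'e': push. Stack: e
  Read 'a': push. Stack: ea
  Read 'd': push. Stack: ead
  Read 'b': push. Stack: eadb
  Read 'e': push. Stack: eadbe
  Read 'a': push. Stack: eadbea
Final stack: "eadbea" (length 6)

6


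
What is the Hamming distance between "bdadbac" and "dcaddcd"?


Comparing "bdadbac" and "dcaddcd" position by position:
  Position 0: 'b' vs 'd' => differ
  Position 1: 'd' vs 'c' => differ
  Position 2: 'a' vs 'a' => same
  Position 3: 'd' vs 'd' => same
  Position 4: 'b' vs 'd' => differ
  Position 5: 'a' vs 'c' => differ
  Position 6: 'c' vs 'd' => differ
Total differences (Hamming distance): 5

5


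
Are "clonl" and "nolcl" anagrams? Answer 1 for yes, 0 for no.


Strings: "clonl", "nolcl"
Sorted first:  cllno
Sorted second: cllno
Sorted forms match => anagrams

1


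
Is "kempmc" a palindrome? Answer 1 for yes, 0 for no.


Input: kempmc
Reversed: cmpmek
  Compare pos 0 ('k') with pos 5 ('c'): MISMATCH
  Compare pos 1 ('e') with pos 4 ('m'): MISMATCH
  Compare pos 2 ('m') with pos 3 ('p'): MISMATCH
Result: not a palindrome

0


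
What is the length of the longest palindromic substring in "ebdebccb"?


Input: "ebdebccb"
Checking substrings for palindromes:
  [4:8] "bccb" (len 4) => palindrome
  [5:7] "cc" (len 2) => palindrome
Longest palindromic substring: "bccb" with length 4

4


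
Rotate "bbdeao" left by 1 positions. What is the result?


Input: "bbdeao", rotate left by 1
First 1 characters: "b"
Remaining characters: "bdeao"
Concatenate remaining + first: "bdeao" + "b" = "bdeaob"

bdeaob


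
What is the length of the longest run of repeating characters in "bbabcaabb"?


Input: "bbabcaabb"
Scanning for longest run:
  Position 1 ('b'): continues run of 'b', length=2
  Position 2 ('a'): new char, reset run to 1
  Position 3 ('b'): new char, reset run to 1
  Position 4 ('c'): new char, reset run to 1
  Position 5 ('a'): new char, reset run to 1
  Position 6 ('a'): continues run of 'a', length=2
  Position 7 ('b'): new char, reset run to 1
  Position 8 ('b'): continues run of 'b', length=2
Longest run: 'b' with length 2

2


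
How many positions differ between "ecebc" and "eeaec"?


Comparing "ecebc" and "eeaec" position by position:
  Position 0: 'e' vs 'e' => same
  Position 1: 'c' vs 'e' => DIFFER
  Position 2: 'e' vs 'a' => DIFFER
  Position 3: 'b' vs 'e' => DIFFER
  Position 4: 'c' vs 'c' => same
Positions that differ: 3

3


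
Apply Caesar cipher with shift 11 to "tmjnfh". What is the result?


Caesar cipher: shift "tmjnfh" by 11
  't' (pos 19) + 11 = pos 4 = 'e'
  'm' (pos 12) + 11 = pos 23 = 'x'
  'j' (pos 9) + 11 = pos 20 = 'u'
  'n' (pos 13) + 11 = pos 24 = 'y'
  'f' (pos 5) + 11 = pos 16 = 'q'
  'h' (pos 7) + 11 = pos 18 = 's'
Result: exuyqs

exuyqs


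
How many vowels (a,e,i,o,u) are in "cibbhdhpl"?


Input: cibbhdhpl
Checking each character:
  'c' at position 0: consonant
  'i' at position 1: vowel (running total: 1)
  'b' at position 2: consonant
  'b' at position 3: consonant
  'h' at position 4: consonant
  'd' at position 5: consonant
  'h' at position 6: consonant
  'p' at position 7: consonant
  'l' at position 8: consonant
Total vowels: 1

1


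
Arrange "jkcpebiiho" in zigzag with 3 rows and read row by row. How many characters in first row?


Zigzag "jkcpebiiho" into 3 rows:
Placing characters:
  'j' => row 0
  'k' => row 1
  'c' => row 2
  'p' => row 1
  'e' => row 0
  'b' => row 1
  'i' => row 2
  'i' => row 1
  'h' => row 0
  'o' => row 1
Rows:
  Row 0: "jeh"
  Row 1: "kpbio"
  Row 2: "ci"
First row length: 3

3


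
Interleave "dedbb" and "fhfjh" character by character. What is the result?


Interleaving "dedbb" and "fhfjh":
  Position 0: 'd' from first, 'f' from second => "df"
  Position 1: 'e' from first, 'h' from second => "eh"
  Position 2: 'd' from first, 'f' from second => "df"
  Position 3: 'b' from first, 'j' from second => "bj"
  Position 4: 'b' from first, 'h' from second => "bh"
Result: dfehdfbjbh

dfehdfbjbh


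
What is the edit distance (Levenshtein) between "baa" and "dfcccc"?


Computing edit distance: "baa" -> "dfcccc"
DP table:
           d    f    c    c    c    c
      0    1    2    3    4    5    6
  b   1    1    2    3    4    5    6
  a   2    2    2    3    4    5    6
  a   3    3    3    3    4    5    6
Edit distance = dp[3][6] = 6

6


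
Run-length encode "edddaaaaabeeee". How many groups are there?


Input: edddaaaaabeeee
Scanning for consecutive runs:
  Group 1: 'e' x 1 (positions 0-0)
  Group 2: 'd' x 3 (positions 1-3)
  Group 3: 'a' x 5 (positions 4-8)
  Group 4: 'b' x 1 (positions 9-9)
  Group 5: 'e' x 4 (positions 10-13)
Total groups: 5

5


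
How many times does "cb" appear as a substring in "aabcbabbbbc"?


Searching for "cb" in "aabcbabbbbc"
Scanning each position:
  Position 0: "aa" => no
  Position 1: "ab" => no
  Position 2: "bc" => no
  Position 3: "cb" => MATCH
  Position 4: "ba" => no
  Position 5: "ab" => no
  Position 6: "bb" => no
  Position 7: "bb" => no
  Position 8: "bb" => no
  Position 9: "bc" => no
Total occurrences: 1

1


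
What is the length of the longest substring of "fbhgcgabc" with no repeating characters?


Input: "fbhgcgabc"
Sliding window (track last position of each char):
  Position 0 ('f'): window [0,0] length 1 -- new best
  Position 1 ('b'): window [0,1] length 2 -- new best
  Position 2 ('h'): window [0,2] length 3 -- new best
  Position 3 ('g'): window [0,3] length 4 -- new best
  Position 4 ('c'): window [0,4] length 5 -- new best
  Position 5 ('g'): repeat (last at 3), move window start to 4
  Position 5 ('g'): window [4,5] length 2
  Position 6 ('a'): window [4,6] length 3
  Position 7 ('b'): window [4,7] length 4
  Position 8 ('c'): repeat (last at 4), move window start to 5
  Position 8 ('c'): window [5,8] length 4
Longest substring with no repeats: "fbhgc" with length 5

5


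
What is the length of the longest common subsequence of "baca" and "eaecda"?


LCS of "baca" and "eaecda"
DP table:
           e    a    e    c    d    a
      0    0    0    0    0    0    0
  b   0    0    0    0    0    0    0
  a   0    0    1    1    1    1    1
  c   0    0    1    1    2    2    2
  a   0    0    1    1    2    2    3
LCS length = dp[4][6] = 3

3


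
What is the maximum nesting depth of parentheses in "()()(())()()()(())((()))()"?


Input: "()()(())()()()(())((()))()"
Tracking depth:
  Position 0 '(': depth becomes 1
  Position 1 ')': depth becomes 0
  Position 2 '(': depth becomes 1
  Position 3 ')': depth becomes 0
  Position 4 '(': depth becomes 1
  Position 5 '(': depth becomes 2
  Position 6 ')': depth becomes 1
  Position 7 ')': depth becomes 0
  Position 8 '(': depth becomes 1
  Position 9 ')': depth becomes 0
  Position 10 '(': depth becomes 1
  Position 11 ')': depth becomes 0
  Position 12 '(': depth becomes 1
  Position 13 ')': depth becomes 0
  Position 14 '(': depth becomes 1
  Position 15 '(': depth becomes 2
  Position 16 ')': depth becomes 1
  Position 17 ')': depth becomes 0
  Position 18 '(': depth becomes 1
  Position 19 '(': depth becomes 2
  Position 20 '(': depth becomes 3
  Position 21 ')': depth becomes 2
  Position 22 ')': depth becomes 1
  Position 23 ')': depth becomes 0
  Position 24 '(': depth becomes 1
  Position 25 ')': depth becomes 0
Maximum depth reached: 3

3


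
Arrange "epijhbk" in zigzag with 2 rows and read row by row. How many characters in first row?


Zigzag "epijhbk" into 2 rows:
Placing characters:
  'e' => row 0
  'p' => row 1
  'i' => row 0
  'j' => row 1
  'h' => row 0
  'b' => row 1
  'k' => row 0
Rows:
  Row 0: "eihk"
  Row 1: "pjb"
First row length: 4

4


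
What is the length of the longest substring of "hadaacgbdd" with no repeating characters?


Input: "hadaacgbdd"
Sliding window (track last position of each char):
  Position 0 ('h'): window [0,0] length 1 -- new best
  Position 1 ('a'): window [0,1] length 2 -- new best
  Position 2 ('d'): window [0,2] length 3 -- new best
  Position 3 ('a'): repeat (last at 1), move window start to 2
  Position 3 ('a'): window [2,3] length 2
  Position 4 ('a'): repeat (last at 3), move window start to 4
  Position 4 ('a'): window [4,4] length 1
  Position 5 ('c'): window [4,5] length 2
  Position 6 ('g'): window [4,6] length 3
  Position 7 ('b'): window [4,7] length 4 -- new best
  Position 8 ('d'): window [4,8] length 5 -- new best
  Position 9 ('d'): repeat (last at 8), move window start to 9
  Position 9 ('d'): window [9,9] length 1
Longest substring with no repeats: "acgbd" with length 5

5


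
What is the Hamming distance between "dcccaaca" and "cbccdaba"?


Comparing "dcccaaca" and "cbccdaba" position by position:
  Position 0: 'd' vs 'c' => differ
  Position 1: 'c' vs 'b' => differ
  Position 2: 'c' vs 'c' => same
  Position 3: 'c' vs 'c' => same
  Position 4: 'a' vs 'd' => differ
  Position 5: 'a' vs 'a' => same
  Position 6: 'c' vs 'b' => differ
  Position 7: 'a' vs 'a' => same
Total differences (Hamming distance): 4

4


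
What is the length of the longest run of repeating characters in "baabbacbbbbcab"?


Input: "baabbacbbbbcab"
Scanning for longest run:
  Position 1 ('a'): new char, reset run to 1
  Position 2 ('a'): continues run of 'a', length=2
  Position 3 ('b'): new char, reset run to 1
  Position 4 ('b'): continues run of 'b', length=2
  Position 5 ('a'): new char, reset run to 1
  Position 6 ('c'): new char, reset run to 1
  Position 7 ('b'): new char, reset run to 1
  Position 8 ('b'): continues run of 'b', length=2
  Position 9 ('b'): continues run of 'b', length=3
  Position 10 ('b'): continues run of 'b', length=4
  Position 11 ('c'): new char, reset run to 1
  Position 12 ('a'): new char, reset run to 1
  Position 13 ('b'): new char, reset run to 1
Longest run: 'b' with length 4

4


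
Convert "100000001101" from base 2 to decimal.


Input: "100000001101" in base 2
Positional expansion:
  Digit '1' (value 1) x 2^11 = 2048
  Digit '0' (value 0) x 2^10 = 0
  Digit '0' (value 0) x 2^9 = 0
  Digit '0' (value 0) x 2^8 = 0
  Digit '0' (value 0) x 2^7 = 0
  Digit '0' (value 0) x 2^6 = 0
  Digit '0' (value 0) x 2^5 = 0
  Digit '0' (value 0) x 2^4 = 0
  Digit '1' (value 1) x 2^3 = 8
  Digit '1' (value 1) x 2^2 = 4
  Digit '0' (value 0) x 2^1 = 0
  Digit '1' (value 1) x 2^0 = 1
Sum = 2061

2061


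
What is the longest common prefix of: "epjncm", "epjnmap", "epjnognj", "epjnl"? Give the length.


Words: epjncm, epjnmap, epjnognj, epjnl
  Position 0: all 'e' => match
  Position 1: all 'p' => match
  Position 2: all 'j' => match
  Position 3: all 'n' => match
  Position 4: ('c', 'm', 'o', 'l') => mismatch, stop
LCP = "epjn" (length 4)

4


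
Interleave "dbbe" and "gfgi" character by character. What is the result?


Interleaving "dbbe" and "gfgi":
  Position 0: 'd' from first, 'g' from second => "dg"
  Position 1: 'b' from first, 'f' from second => "bf"
  Position 2: 'b' from first, 'g' from second => "bg"
  Position 3: 'e' from first, 'i' from second => "ei"
Result: dgbfbgei

dgbfbgei


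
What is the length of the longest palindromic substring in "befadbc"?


Input: "befadbc"
Checking substrings for palindromes:
  No multi-char palindromic substrings found
Longest palindromic substring: "b" with length 1

1


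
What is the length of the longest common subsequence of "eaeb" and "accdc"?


LCS of "eaeb" and "accdc"
DP table:
           a    c    c    d    c
      0    0    0    0    0    0
  e   0    0    0    0    0    0
  a   0    1    1    1    1    1
  e   0    1    1    1    1    1
  b   0    1    1    1    1    1
LCS length = dp[4][5] = 1

1


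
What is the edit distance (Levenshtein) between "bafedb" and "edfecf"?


Computing edit distance: "bafedb" -> "edfecf"
DP table:
           e    d    f    e    c    f
      0    1    2    3    4    5    6
  b   1    1    2    3    4    5    6
  a   2    2    2    3    4    5    6
  f   3    3    3    2    3    4    5
  e   4    3    4    3    2    3    4
  d   5    4    3    4    3    3    4
  b   6    5    4    4    4    4    4
Edit distance = dp[6][6] = 4

4


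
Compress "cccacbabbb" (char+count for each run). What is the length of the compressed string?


Input: cccacbabbb
Runs:
  'c' x 3 => "c3"
  'a' x 1 => "a1"
  'c' x 1 => "c1"
  'b' x 1 => "b1"
  'a' x 1 => "a1"
  'b' x 3 => "b3"
Compressed: "c3a1c1b1a1b3"
Compressed length: 12

12


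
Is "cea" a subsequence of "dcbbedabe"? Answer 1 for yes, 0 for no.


Check if "cea" is a subsequence of "dcbbedabe"
Greedy scan:
  Position 0 ('d'): no match needed
  Position 1 ('c'): matches sub[0] = 'c'
  Position 2 ('b'): no match needed
  Position 3 ('b'): no match needed
  Position 4 ('e'): matches sub[1] = 'e'
  Position 5 ('d'): no match needed
  Position 6 ('a'): matches sub[2] = 'a'
  Position 7 ('b'): no match needed
  Position 8 ('e'): no match needed
All 3 characters matched => is a subsequence

1


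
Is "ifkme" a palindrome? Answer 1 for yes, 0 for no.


Input: ifkme
Reversed: emkfi
  Compare pos 0 ('i') with pos 4 ('e'): MISMATCH
  Compare pos 1 ('f') with pos 3 ('m'): MISMATCH
Result: not a palindrome

0


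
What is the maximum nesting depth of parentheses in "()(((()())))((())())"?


Input: "()(((()())))((())())"
Tracking depth:
  Position 0 '(': depth becomes 1
  Position 1 ')': depth becomes 0
  Position 2 '(': depth becomes 1
  Position 3 '(': depth becomes 2
  Position 4 '(': depth becomes 3
  Position 5 '(': depth becomes 4
  Position 6 ')': depth becomes 3
  Position 7 '(': depth becomes 4
  Position 8 ')': depth becomes 3
  Position 9 ')': depth becomes 2
  Position 10 ')': depth becomes 1
  Position 11 ')': depth becomes 0
  Position 12 '(': depth becomes 1
  Position 13 '(': depth becomes 2
  Position 14 '(': depth becomes 3
  Position 15 ')': depth becomes 2
  Position 16 ')': depth becomes 1
  Position 17 '(': depth becomes 2
  Position 18 ')': depth becomes 1
  Position 19 ')': depth becomes 0
Maximum depth reached: 4

4


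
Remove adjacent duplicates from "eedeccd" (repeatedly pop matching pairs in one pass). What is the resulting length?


Input: eedeccd
Stack-based adjacent duplicate removal:
  Read 'e': push. Stack: e
  Read 'e': matches stack top 'e' => pop. Stack: (empty)
  Read 'd': push. Stack: d
  Read 'e': push. Stack: de
  Read 'c': push. Stack: dec
  Read 'c': matches stack top 'c' => pop. Stack: de
  Read 'd': push. Stack: ded
Final stack: "ded" (length 3)

3


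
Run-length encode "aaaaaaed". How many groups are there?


Input: aaaaaaed
Scanning for consecutive runs:
  Group 1: 'a' x 6 (positions 0-5)
  Group 2: 'e' x 1 (positions 6-6)
  Group 3: 'd' x 1 (positions 7-7)
Total groups: 3

3


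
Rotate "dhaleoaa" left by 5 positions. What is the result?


Input: "dhaleoaa", rotate left by 5
First 5 characters: "dhale"
Remaining characters: "oaa"
Concatenate remaining + first: "oaa" + "dhale" = "oaadhale"

oaadhale


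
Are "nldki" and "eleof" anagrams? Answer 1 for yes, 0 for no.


Strings: "nldki", "eleof"
Sorted first:  dikln
Sorted second: eeflo
Differ at position 0: 'd' vs 'e' => not anagrams

0


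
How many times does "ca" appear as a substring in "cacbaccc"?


Searching for "ca" in "cacbaccc"
Scanning each position:
  Position 0: "ca" => MATCH
  Position 1: "ac" => no
  Position 2: "cb" => no
  Position 3: "ba" => no
  Position 4: "ac" => no
  Position 5: "cc" => no
  Position 6: "cc" => no
Total occurrences: 1

1


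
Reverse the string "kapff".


Input: kapff
Reading characters right to left:
  Position 4: 'f'
  Position 3: 'f'
  Position 2: 'p'
  Position 1: 'a'
  Position 0: 'k'
Reversed: ffpak

ffpak


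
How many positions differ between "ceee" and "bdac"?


Comparing "ceee" and "bdac" position by position:
  Position 0: 'c' vs 'b' => DIFFER
  Position 1: 'e' vs 'd' => DIFFER
  Position 2: 'e' vs 'a' => DIFFER
  Position 3: 'e' vs 'c' => DIFFER
Positions that differ: 4

4


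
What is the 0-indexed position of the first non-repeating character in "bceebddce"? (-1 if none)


Input: bceebddce
Character frequencies:
  'b': 2
  'c': 2
  'd': 2
  'e': 3
Scanning left to right for freq == 1:
  Position 0 ('b'): freq=2, skip
  Position 1 ('c'): freq=2, skip
  Position 2 ('e'): freq=3, skip
  Position 3 ('e'): freq=3, skip
  Position 4 ('b'): freq=2, skip
  Position 5 ('d'): freq=2, skip
  Position 6 ('d'): freq=2, skip
  Position 7 ('c'): freq=2, skip
  Position 8 ('e'): freq=3, skip
  No unique character found => answer = -1

-1


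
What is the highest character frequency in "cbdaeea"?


Input: cbdaeea
Character counts:
  'a': 2
  'b': 1
  'c': 1
  'd': 1
  'e': 2
Maximum frequency: 2

2


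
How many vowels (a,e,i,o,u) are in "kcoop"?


Input: kcoop
Checking each character:
  'k' at position 0: consonant
  'c' at position 1: consonant
  'o' at position 2: vowel (running total: 1)
  'o' at position 3: vowel (running total: 2)
  'p' at position 4: consonant
Total vowels: 2

2


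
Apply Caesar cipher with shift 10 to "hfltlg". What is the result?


Caesar cipher: shift "hfltlg" by 10
  'h' (pos 7) + 10 = pos 17 = 'r'
  'f' (pos 5) + 10 = pos 15 = 'p'
  'l' (pos 11) + 10 = pos 21 = 'v'
  't' (pos 19) + 10 = pos 3 = 'd'
  'l' (pos 11) + 10 = pos 21 = 'v'
  'g' (pos 6) + 10 = pos 16 = 'q'
Result: rpvdvq

rpvdvq


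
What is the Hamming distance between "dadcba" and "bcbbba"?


Comparing "dadcba" and "bcbbba" position by position:
  Position 0: 'd' vs 'b' => differ
  Position 1: 'a' vs 'c' => differ
  Position 2: 'd' vs 'b' => differ
  Position 3: 'c' vs 'b' => differ
  Position 4: 'b' vs 'b' => same
  Position 5: 'a' vs 'a' => same
Total differences (Hamming distance): 4

4


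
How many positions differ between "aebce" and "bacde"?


Comparing "aebce" and "bacde" position by position:
  Position 0: 'a' vs 'b' => DIFFER
  Position 1: 'e' vs 'a' => DIFFER
  Position 2: 'b' vs 'c' => DIFFER
  Position 3: 'c' vs 'd' => DIFFER
  Position 4: 'e' vs 'e' => same
Positions that differ: 4

4


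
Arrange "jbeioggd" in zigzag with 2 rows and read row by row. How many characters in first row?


Zigzag "jbeioggd" into 2 rows:
Placing characters:
  'j' => row 0
  'b' => row 1
  'e' => row 0
  'i' => row 1
  'o' => row 0
  'g' => row 1
  'g' => row 0
  'd' => row 1
Rows:
  Row 0: "jeog"
  Row 1: "bigd"
First row length: 4

4


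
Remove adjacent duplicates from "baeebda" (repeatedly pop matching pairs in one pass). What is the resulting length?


Input: baeebda
Stack-based adjacent duplicate removal:
  Read 'b': push. Stack: b
  Read 'a': push. Stack: ba
  Read 'e': push. Stack: bae
  Read 'e': matches stack top 'e' => pop. Stack: ba
  Read 'b': push. Stack: bab
  Read 'd': push. Stack: babd
  Read 'a': push. Stack: babda
Final stack: "babda" (length 5)

5


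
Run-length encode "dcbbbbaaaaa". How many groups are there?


Input: dcbbbbaaaaa
Scanning for consecutive runs:
  Group 1: 'd' x 1 (positions 0-0)
  Group 2: 'c' x 1 (positions 1-1)
  Group 3: 'b' x 4 (positions 2-5)
  Group 4: 'a' x 5 (positions 6-10)
Total groups: 4

4


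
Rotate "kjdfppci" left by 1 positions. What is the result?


Input: "kjdfppci", rotate left by 1
First 1 characters: "k"
Remaining characters: "jdfppci"
Concatenate remaining + first: "jdfppci" + "k" = "jdfppcik"

jdfppcik


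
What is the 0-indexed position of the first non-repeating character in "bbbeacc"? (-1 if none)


Input: bbbeacc
Character frequencies:
  'a': 1
  'b': 3
  'c': 2
  'e': 1
Scanning left to right for freq == 1:
  Position 0 ('b'): freq=3, skip
  Position 1 ('b'): freq=3, skip
  Position 2 ('b'): freq=3, skip
  Position 3 ('e'): unique! => answer = 3

3


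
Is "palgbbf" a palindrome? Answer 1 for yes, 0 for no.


Input: palgbbf
Reversed: fbbglap
  Compare pos 0 ('p') with pos 6 ('f'): MISMATCH
  Compare pos 1 ('a') with pos 5 ('b'): MISMATCH
  Compare pos 2 ('l') with pos 4 ('b'): MISMATCH
Result: not a palindrome

0


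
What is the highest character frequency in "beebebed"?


Input: beebebed
Character counts:
  'b': 3
  'd': 1
  'e': 4
Maximum frequency: 4

4


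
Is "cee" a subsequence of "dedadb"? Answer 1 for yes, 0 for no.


Check if "cee" is a subsequence of "dedadb"
Greedy scan:
  Position 0 ('d'): no match needed
  Position 1 ('e'): no match needed
  Position 2 ('d'): no match needed
  Position 3 ('a'): no match needed
  Position 4 ('d'): no match needed
  Position 5 ('b'): no match needed
Only matched 0/3 characters => not a subsequence

0


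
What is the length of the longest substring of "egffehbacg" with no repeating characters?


Input: "egffehbacg"
Sliding window (track last position of each char):
  Position 0 ('e'): window [0,0] length 1 -- new best
  Position 1 ('g'): window [0,1] length 2 -- new best
  Position 2 ('f'): window [0,2] length 3 -- new best
  Position 3 ('f'): repeat (last at 2), move window start to 3
  Position 3 ('f'): window [3,3] length 1
  Position 4 ('e'): window [3,4] length 2
  Position 5 ('h'): window [3,5] length 3
  Position 6 ('b'): window [3,6] length 4 -- new best
  Position 7 ('a'): window [3,7] length 5 -- new best
  Position 8 ('c'): window [3,8] length 6 -- new best
  Position 9 ('g'): window [3,9] length 7 -- new best
Longest substring with no repeats: "fehbacg" with length 7

7


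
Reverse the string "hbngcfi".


Input: hbngcfi
Reading characters right to left:
  Position 6: 'i'
  Position 5: 'f'
  Position 4: 'c'
  Position 3: 'g'
  Position 2: 'n'
  Position 1: 'b'
  Position 0: 'h'
Reversed: ifcgnbh

ifcgnbh


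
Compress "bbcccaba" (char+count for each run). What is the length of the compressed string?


Input: bbcccaba
Runs:
  'b' x 2 => "b2"
  'c' x 3 => "c3"
  'a' x 1 => "a1"
  'b' x 1 => "b1"
  'a' x 1 => "a1"
Compressed: "b2c3a1b1a1"
Compressed length: 10

10


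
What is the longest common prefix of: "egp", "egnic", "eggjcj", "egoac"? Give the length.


Words: egp, egnic, eggjcj, egoac
  Position 0: all 'e' => match
  Position 1: all 'g' => match
  Position 2: ('p', 'n', 'g', 'o') => mismatch, stop
LCP = "eg" (length 2)

2


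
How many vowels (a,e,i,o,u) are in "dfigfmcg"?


Input: dfigfmcg
Checking each character:
  'd' at position 0: consonant
  'f' at position 1: consonant
  'i' at position 2: vowel (running total: 1)
  'g' at position 3: consonant
  'f' at position 4: consonant
  'm' at position 5: consonant
  'c' at position 6: consonant
  'g' at position 7: consonant
Total vowels: 1

1


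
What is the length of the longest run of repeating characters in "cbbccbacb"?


Input: "cbbccbacb"
Scanning for longest run:
  Position 1 ('b'): new char, reset run to 1
  Position 2 ('b'): continues run of 'b', length=2
  Position 3 ('c'): new char, reset run to 1
  Position 4 ('c'): continues run of 'c', length=2
  Position 5 ('b'): new char, reset run to 1
  Position 6 ('a'): new char, reset run to 1
  Position 7 ('c'): new char, reset run to 1
  Position 8 ('b'): new char, reset run to 1
Longest run: 'b' with length 2

2


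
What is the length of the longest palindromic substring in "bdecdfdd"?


Input: "bdecdfdd"
Checking substrings for palindromes:
  [4:7] "dfd" (len 3) => palindrome
  [6:8] "dd" (len 2) => palindrome
Longest palindromic substring: "dfd" with length 3

3


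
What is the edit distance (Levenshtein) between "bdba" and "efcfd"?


Computing edit distance: "bdba" -> "efcfd"
DP table:
           e    f    c    f    d
      0    1    2    3    4    5
  b   1    1    2    3    4    5
  d   2    2    2    3    4    4
  b   3    3    3    3    4    5
  a   4    4    4    4    4    5
Edit distance = dp[4][5] = 5

5


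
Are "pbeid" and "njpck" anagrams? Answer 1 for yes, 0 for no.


Strings: "pbeid", "njpck"
Sorted first:  bdeip
Sorted second: cjknp
Differ at position 0: 'b' vs 'c' => not anagrams

0


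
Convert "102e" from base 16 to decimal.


Input: "102e" in base 16
Positional expansion:
  Digit '1' (value 1) x 16^3 = 4096
  Digit '0' (value 0) x 16^2 = 0
  Digit '2' (value 2) x 16^1 = 32
  Digit 'e' (value 14) x 16^0 = 14
Sum = 4142

4142


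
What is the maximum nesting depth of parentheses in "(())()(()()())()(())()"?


Input: "(())()(()()())()(())()"
Tracking depth:
  Position 0 '(': depth becomes 1
  Position 1 '(': depth becomes 2
  Position 2 ')': depth becomes 1
  Position 3 ')': depth becomes 0
  Position 4 '(': depth becomes 1
  Position 5 ')': depth becomes 0
  Position 6 '(': depth becomes 1
  Position 7 '(': depth becomes 2
  Position 8 ')': depth becomes 1
  Position 9 '(': depth becomes 2
  Position 10 ')': depth becomes 1
  Position 11 '(': depth becomes 2
  Position 12 ')': depth becomes 1
  Position 13 ')': depth becomes 0
  Position 14 '(': depth becomes 1
  Position 15 ')': depth becomes 0
  Position 16 '(': depth becomes 1
  Position 17 '(': depth becomes 2
  Position 18 ')': depth becomes 1
  Position 19 ')': depth becomes 0
  Position 20 '(': depth becomes 1
  Position 21 ')': depth becomes 0
Maximum depth reached: 2

2


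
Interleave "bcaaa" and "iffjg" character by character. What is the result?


Interleaving "bcaaa" and "iffjg":
  Position 0: 'b' from first, 'i' from second => "bi"
  Position 1: 'c' from first, 'f' from second => "cf"
  Position 2: 'a' from first, 'f' from second => "af"
  Position 3: 'a' from first, 'j' from second => "aj"
  Position 4: 'a' from first, 'g' from second => "ag"
Result: bicfafajag

bicfafajag


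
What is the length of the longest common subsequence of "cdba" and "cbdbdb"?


LCS of "cdba" and "cbdbdb"
DP table:
           c    b    d    b    d    b
      0    0    0    0    0    0    0
  c   0    1    1    1    1    1    1
  d   0    1    1    2    2    2    2
  b   0    1    2    2    3    3    3
  a   0    1    2    2    3    3    3
LCS length = dp[4][6] = 3

3


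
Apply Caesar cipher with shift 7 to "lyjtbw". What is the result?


Caesar cipher: shift "lyjtbw" by 7
  'l' (pos 11) + 7 = pos 18 = 's'
  'y' (pos 24) + 7 = pos 5 = 'f'
  'j' (pos 9) + 7 = pos 16 = 'q'
  't' (pos 19) + 7 = pos 0 = 'a'
  'b' (pos 1) + 7 = pos 8 = 'i'
  'w' (pos 22) + 7 = pos 3 = 'd'
Result: sfqaid

sfqaid


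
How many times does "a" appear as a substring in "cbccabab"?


Searching for "a" in "cbccabab"
Scanning each position:
  Position 0: "c" => no
  Position 1: "b" => no
  Position 2: "c" => no
  Position 3: "c" => no
  Position 4: "a" => MATCH
  Position 5: "b" => no
  Position 6: "a" => MATCH
  Position 7: "b" => no
Total occurrences: 2

2


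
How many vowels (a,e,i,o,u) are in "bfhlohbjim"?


Input: bfhlohbjim
Checking each character:
  'b' at position 0: consonant
  'f' at position 1: consonant
  'h' at position 2: consonant
  'l' at position 3: consonant
  'o' at position 4: vowel (running total: 1)
  'h' at position 5: consonant
  'b' at position 6: consonant
  'j' at position 7: consonant
  'i' at position 8: vowel (running total: 2)
  'm' at position 9: consonant
Total vowels: 2

2


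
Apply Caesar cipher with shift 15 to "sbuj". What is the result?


Caesar cipher: shift "sbuj" by 15
  's' (pos 18) + 15 = pos 7 = 'h'
  'b' (pos 1) + 15 = pos 16 = 'q'
  'u' (pos 20) + 15 = pos 9 = 'j'
  'j' (pos 9) + 15 = pos 24 = 'y'
Result: hqjy

hqjy


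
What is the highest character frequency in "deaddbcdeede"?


Input: deaddbcdeede
Character counts:
  'a': 1
  'b': 1
  'c': 1
  'd': 5
  'e': 4
Maximum frequency: 5

5


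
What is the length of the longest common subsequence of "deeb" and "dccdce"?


LCS of "deeb" and "dccdce"
DP table:
           d    c    c    d    c    e
      0    0    0    0    0    0    0
  d   0    1    1    1    1    1    1
  e   0    1    1    1    1    1    2
  e   0    1    1    1    1    1    2
  b   0    1    1    1    1    1    2
LCS length = dp[4][6] = 2

2


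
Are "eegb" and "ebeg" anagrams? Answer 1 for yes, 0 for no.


Strings: "eegb", "ebeg"
Sorted first:  beeg
Sorted second: beeg
Sorted forms match => anagrams

1


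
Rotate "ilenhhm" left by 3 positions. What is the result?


Input: "ilenhhm", rotate left by 3
First 3 characters: "ile"
Remaining characters: "nhhm"
Concatenate remaining + first: "nhhm" + "ile" = "nhhmile"

nhhmile


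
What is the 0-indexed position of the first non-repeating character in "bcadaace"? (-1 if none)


Input: bcadaace
Character frequencies:
  'a': 3
  'b': 1
  'c': 2
  'd': 1
  'e': 1
Scanning left to right for freq == 1:
  Position 0 ('b'): unique! => answer = 0

0


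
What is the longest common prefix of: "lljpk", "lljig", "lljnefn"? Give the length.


Words: lljpk, lljig, lljnefn
  Position 0: all 'l' => match
  Position 1: all 'l' => match
  Position 2: all 'j' => match
  Position 3: ('p', 'i', 'n') => mismatch, stop
LCP = "llj" (length 3)

3


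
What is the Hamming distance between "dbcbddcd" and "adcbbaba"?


Comparing "dbcbddcd" and "adcbbaba" position by position:
  Position 0: 'd' vs 'a' => differ
  Position 1: 'b' vs 'd' => differ
  Position 2: 'c' vs 'c' => same
  Position 3: 'b' vs 'b' => same
  Position 4: 'd' vs 'b' => differ
  Position 5: 'd' vs 'a' => differ
  Position 6: 'c' vs 'b' => differ
  Position 7: 'd' vs 'a' => differ
Total differences (Hamming distance): 6

6


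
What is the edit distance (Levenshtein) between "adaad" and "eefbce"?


Computing edit distance: "adaad" -> "eefbce"
DP table:
           e    e    f    b    c    e
      0    1    2    3    4    5    6
  a   1    1    2    3    4    5    6
  d   2    2    2    3    4    5    6
  a   3    3    3    3    4    5    6
  a   4    4    4    4    4    5    6
  d   5    5    5    5    5    5    6
Edit distance = dp[5][6] = 6

6


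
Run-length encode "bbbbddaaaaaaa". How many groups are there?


Input: bbbbddaaaaaaa
Scanning for consecutive runs:
  Group 1: 'b' x 4 (positions 0-3)
  Group 2: 'd' x 2 (positions 4-5)
  Group 3: 'a' x 7 (positions 6-12)
Total groups: 3

3


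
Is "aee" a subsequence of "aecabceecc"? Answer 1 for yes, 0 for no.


Check if "aee" is a subsequence of "aecabceecc"
Greedy scan:
  Position 0 ('a'): matches sub[0] = 'a'
  Position 1 ('e'): matches sub[1] = 'e'
  Position 2 ('c'): no match needed
  Position 3 ('a'): no match needed
  Position 4 ('b'): no match needed
  Position 5 ('c'): no match needed
  Position 6 ('e'): matches sub[2] = 'e'
  Position 7 ('e'): no match needed
  Position 8 ('c'): no match needed
  Position 9 ('c'): no match needed
All 3 characters matched => is a subsequence

1


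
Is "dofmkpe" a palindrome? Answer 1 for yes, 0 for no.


Input: dofmkpe
Reversed: epkmfod
  Compare pos 0 ('d') with pos 6 ('e'): MISMATCH
  Compare pos 1 ('o') with pos 5 ('p'): MISMATCH
  Compare pos 2 ('f') with pos 4 ('k'): MISMATCH
Result: not a palindrome

0


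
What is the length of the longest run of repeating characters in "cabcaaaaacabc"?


Input: "cabcaaaaacabc"
Scanning for longest run:
  Position 1 ('a'): new char, reset run to 1
  Position 2 ('b'): new char, reset run to 1
  Position 3 ('c'): new char, reset run to 1
  Position 4 ('a'): new char, reset run to 1
  Position 5 ('a'): continues run of 'a', length=2
  Position 6 ('a'): continues run of 'a', length=3
  Position 7 ('a'): continues run of 'a', length=4
  Position 8 ('a'): continues run of 'a', length=5
  Position 9 ('c'): new char, reset run to 1
  Position 10 ('a'): new char, reset run to 1
  Position 11 ('b'): new char, reset run to 1
  Position 12 ('c'): new char, reset run to 1
Longest run: 'a' with length 5

5


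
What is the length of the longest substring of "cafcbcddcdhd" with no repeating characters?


Input: "cafcbcddcdhd"
Sliding window (track last position of each char):
  Position 0 ('c'): window [0,0] length 1 -- new best
  Position 1 ('a'): window [0,1] length 2 -- new best
  Position 2 ('f'): window [0,2] length 3 -- new best
  Position 3 ('c'): repeat (last at 0), move window start to 1
  Position 3 ('c'): window [1,3] length 3
  Position 4 ('b'): window [1,4] length 4 -- new best
  Position 5 ('c'): repeat (last at 3), move window start to 4
  Position 5 ('c'): window [4,5] length 2
  Position 6 ('d'): window [4,6] length 3
  Position 7 ('d'): repeat (last at 6), move window start to 7
  Position 7 ('d'): window [7,7] length 1
  Position 8 ('c'): window [7,8] length 2
  Position 9 ('d'): repeat (last at 7), move window start to 8
  Position 9 ('d'): window [8,9] length 2
  Position 10 ('h'): window [8,10] length 3
  Position 11 ('d'): repeat (last at 9), move window start to 10
  Position 11 ('d'): window [10,11] length 2
Longest substring with no repeats: "afcb" with length 4

4


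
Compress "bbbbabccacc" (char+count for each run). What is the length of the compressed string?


Input: bbbbabccacc
Runs:
  'b' x 4 => "b4"
  'a' x 1 => "a1"
  'b' x 1 => "b1"
  'c' x 2 => "c2"
  'a' x 1 => "a1"
  'c' x 2 => "c2"
Compressed: "b4a1b1c2a1c2"
Compressed length: 12

12


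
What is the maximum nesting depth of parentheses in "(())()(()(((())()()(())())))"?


Input: "(())()(()(((())()()(())())))"
Tracking depth:
  Position 0 '(': depth becomes 1
  Position 1 '(': depth becomes 2
  Position 2 ')': depth becomes 1
  Position 3 ')': depth becomes 0
  Position 4 '(': depth becomes 1
  Position 5 ')': depth becomes 0
  Position 6 '(': depth becomes 1
  Position 7 '(': depth becomes 2
  Position 8 ')': depth becomes 1
  Position 9 '(': depth becomes 2
  Position 10 '(': depth becomes 3
  Position 11 '(': depth becomes 4
  Position 12 '(': depth becomes 5
  Position 13 ')': depth becomes 4
  Position 14 ')': depth becomes 3
  Position 15 '(': depth becomes 4
  Position 16 ')': depth becomes 3
  Position 17 '(': depth becomes 4
  Position 18 ')': depth becomes 3
  Position 19 '(': depth becomes 4
  Position 20 '(': depth becomes 5
  Position 21 ')': depth becomes 4
  Position 22 ')': depth becomes 3
  Position 23 '(': depth becomes 4
  Position 24 ')': depth becomes 3
  Position 25 ')': depth becomes 2
  Position 26 ')': depth becomes 1
  Position 27 ')': depth becomes 0
Maximum depth reached: 5

5


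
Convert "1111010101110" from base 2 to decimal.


Input: "1111010101110" in base 2
Positional expansion:
  Digit '1' (value 1) x 2^12 = 4096
  Digit '1' (value 1) x 2^11 = 2048
  Digit '1' (value 1) x 2^10 = 1024
  Digit '1' (value 1) x 2^9 = 512
  Digit '0' (value 0) x 2^8 = 0
  Digit '1' (value 1) x 2^7 = 128
  Digit '0' (value 0) x 2^6 = 0
  Digit '1' (value 1) x 2^5 = 32
  Digit '0' (value 0) x 2^4 = 0
  Digit '1' (value 1) x 2^3 = 8
  Digit '1' (value 1) x 2^2 = 4
  Digit '1' (value 1) x 2^1 = 2
  Digit '0' (value 0) x 2^0 = 0
Sum = 7854

7854


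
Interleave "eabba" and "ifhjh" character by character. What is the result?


Interleaving "eabba" and "ifhjh":
  Position 0: 'e' from first, 'i' from second => "ei"
  Position 1: 'a' from first, 'f' from second => "af"
  Position 2: 'b' from first, 'h' from second => "bh"
  Position 3: 'b' from first, 'j' from second => "bj"
  Position 4: 'a' from first, 'h' from second => "ah"
Result: eiafbhbjah

eiafbhbjah


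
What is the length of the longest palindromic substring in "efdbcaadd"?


Input: "efdbcaadd"
Checking substrings for palindromes:
  [5:7] "aa" (len 2) => palindrome
  [7:9] "dd" (len 2) => palindrome
Longest palindromic substring: "aa" with length 2

2


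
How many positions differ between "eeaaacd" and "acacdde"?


Comparing "eeaaacd" and "acacdde" position by position:
  Position 0: 'e' vs 'a' => DIFFER
  Position 1: 'e' vs 'c' => DIFFER
  Position 2: 'a' vs 'a' => same
  Position 3: 'a' vs 'c' => DIFFER
  Position 4: 'a' vs 'd' => DIFFER
  Position 5: 'c' vs 'd' => DIFFER
  Position 6: 'd' vs 'e' => DIFFER
Positions that differ: 6

6


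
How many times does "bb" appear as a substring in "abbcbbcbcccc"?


Searching for "bb" in "abbcbbcbcccc"
Scanning each position:
  Position 0: "ab" => no
  Position 1: "bb" => MATCH
  Position 2: "bc" => no
  Position 3: "cb" => no
  Position 4: "bb" => MATCH
  Position 5: "bc" => no
  Position 6: "cb" => no
  Position 7: "bc" => no
  Position 8: "cc" => no
  Position 9: "cc" => no
  Position 10: "cc" => no
Total occurrences: 2

2


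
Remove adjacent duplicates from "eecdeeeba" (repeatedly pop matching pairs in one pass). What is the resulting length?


Input: eecdeeeba
Stack-based adjacent duplicate removal:
  Read 'e': push. Stack: e
  Read 'e': matches stack top 'e' => pop. Stack: (empty)
  Read 'c': push. Stack: c
  Read 'd': push. Stack: cd
  Read 'e': push. Stack: cde
  Read 'e': matches stack top 'e' => pop. Stack: cd
  Read 'e': push. Stack: cde
  Read 'b': push. Stack: cdeb
  Read 'a': push. Stack: cdeba
Final stack: "cdeba" (length 5)

5


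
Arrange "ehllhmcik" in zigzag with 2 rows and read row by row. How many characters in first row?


Zigzag "ehllhmcik" into 2 rows:
Placing characters:
  'e' => row 0
  'h' => row 1
  'l' => row 0
  'l' => row 1
  'h' => row 0
  'm' => row 1
  'c' => row 0
  'i' => row 1
  'k' => row 0
Rows:
  Row 0: "elhck"
  Row 1: "hlmi"
First row length: 5

5


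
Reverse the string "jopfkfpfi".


Input: jopfkfpfi
Reading characters right to left:
  Position 8: 'i'
  Position 7: 'f'
  Position 6: 'p'
  Position 5: 'f'
  Position 4: 'k'
  Position 3: 'f'
  Position 2: 'p'
  Position 1: 'o'
  Position 0: 'j'
Reversed: ifpfkfpoj

ifpfkfpoj


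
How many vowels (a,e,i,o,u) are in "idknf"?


Input: idknf
Checking each character:
  'i' at position 0: vowel (running total: 1)
  'd' at position 1: consonant
  'k' at position 2: consonant
  'n' at position 3: consonant
  'f' at position 4: consonant
Total vowels: 1

1


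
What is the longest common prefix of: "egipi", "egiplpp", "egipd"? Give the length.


Words: egipi, egiplpp, egipd
  Position 0: all 'e' => match
  Position 1: all 'g' => match
  Position 2: all 'i' => match
  Position 3: all 'p' => match
  Position 4: ('i', 'l', 'd') => mismatch, stop
LCP = "egip" (length 4)

4
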